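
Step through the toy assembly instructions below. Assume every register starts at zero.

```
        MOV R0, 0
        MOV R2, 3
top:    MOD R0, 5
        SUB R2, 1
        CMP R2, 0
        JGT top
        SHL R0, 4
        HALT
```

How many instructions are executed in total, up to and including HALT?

16

after MOV R0, 0: R0=0
after MOV R2, 3: R2=3
after MOD R0, 5: R0=0%5=0
after SUB R2, 1: R2=3-1=2
CMP R2, 0  (cmp 2,0)
JGT top: taken
after MOD R0, 5: R0=0%5=0
after SUB R2, 1: R2=2-1=1
CMP R2, 0  (cmp 1,0)
JGT top: taken
after MOD R0, 5: R0=0%5=0
after SUB R2, 1: R2=1-1=0
CMP R2, 0  (cmp 0,0)
JGT top: not taken
after SHL R0, 4: R0=0<<4=0
halt.
Total executed instructions: 16.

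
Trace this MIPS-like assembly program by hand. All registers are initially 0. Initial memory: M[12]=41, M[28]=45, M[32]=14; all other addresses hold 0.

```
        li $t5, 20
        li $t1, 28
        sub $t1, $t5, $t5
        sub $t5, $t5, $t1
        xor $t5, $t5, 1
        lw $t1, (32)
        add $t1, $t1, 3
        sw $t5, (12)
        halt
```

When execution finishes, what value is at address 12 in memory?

li $t5, 20 → $t5=20
li $t1, 28 → $t1=28
sub $t1, $t5, $t5 → $t1=20-20=0
sub $t5, $t5, $t1 → $t5=20-0=20
xor $t5, $t5, 1 → $t5=20^1=21
lw $t1, (32) → $t1=M[32]=14
add $t1, $t1, 3 → $t1=14+3=17
sw $t5, (12) → M[12]=21
halt.

21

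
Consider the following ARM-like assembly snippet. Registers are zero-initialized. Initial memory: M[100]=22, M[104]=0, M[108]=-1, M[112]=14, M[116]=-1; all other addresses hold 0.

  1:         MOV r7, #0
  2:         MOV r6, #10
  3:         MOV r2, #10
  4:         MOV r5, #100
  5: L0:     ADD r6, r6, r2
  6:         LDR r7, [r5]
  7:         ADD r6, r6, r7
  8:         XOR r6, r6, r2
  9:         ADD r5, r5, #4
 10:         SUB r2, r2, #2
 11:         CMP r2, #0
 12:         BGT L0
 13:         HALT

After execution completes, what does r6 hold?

after MOV r7, #0: r7=0
after MOV r6, #10: r6=10
after MOV r2, #10: r2=10
after MOV r5, #100: r5=100
after ADD r6, r6, r2: r6=10+10=20
after LDR r7, [r5]: r7=M[100]=22
after ADD r6, r6, r7: r6=20+22=42
after XOR r6, r6, r2: r6=42^10=32
after ADD r5, r5, #4: r5=100+4=104
after SUB r2, r2, #2: r2=10-2=8
CMP r2, #0  (cmp 8,0)
BGT L0: taken
after ADD r6, r6, r2: r6=32+8=40
after LDR r7, [r5]: r7=M[104]=0
after ADD r6, r6, r7: r6=40+0=40
after XOR r6, r6, r2: r6=40^8=32
after ADD r5, r5, #4: r5=104+4=108
after SUB r2, r2, #2: r2=8-2=6
CMP r2, #0  (cmp 6,0)
BGT L0: taken
after ADD r6, r6, r2: r6=32+6=38
after LDR r7, [r5]: r7=M[108]=-1
after ADD r6, r6, r7: r6=38+(-1)=37
after XOR r6, r6, r2: r6=37^6=35
after ADD r5, r5, #4: r5=108+4=112
after SUB r2, r2, #2: r2=6-2=4
CMP r2, #0  (cmp 4,0)
BGT L0: taken
after ADD r6, r6, r2: r6=35+4=39
after LDR r7, [r5]: r7=M[112]=14
after ADD r6, r6, r7: r6=39+14=53
after XOR r6, r6, r2: r6=53^4=49
after ADD r5, r5, #4: r5=112+4=116
after SUB r2, r2, #2: r2=4-2=2
CMP r2, #0  (cmp 2,0)
BGT L0: taken
after ADD r6, r6, r2: r6=49+2=51
after LDR r7, [r5]: r7=M[116]=-1
after ADD r6, r6, r7: r6=51+(-1)=50
after XOR r6, r6, r2: r6=50^2=48
after ADD r5, r5, #4: r5=116+4=120
after SUB r2, r2, #2: r2=2-2=0
CMP r2, #0  (cmp 0,0)
BGT L0: not taken
halt.

48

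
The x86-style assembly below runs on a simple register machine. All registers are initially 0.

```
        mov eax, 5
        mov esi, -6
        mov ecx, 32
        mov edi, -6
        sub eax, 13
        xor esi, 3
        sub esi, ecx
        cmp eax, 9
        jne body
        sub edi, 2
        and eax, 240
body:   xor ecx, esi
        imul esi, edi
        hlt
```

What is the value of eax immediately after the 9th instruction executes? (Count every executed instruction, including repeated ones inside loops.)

eax=5
esi=-6
ecx=32
edi=-6
eax=5-13=-8
esi=(-6)^3=-7
esi=(-7)-32=-39
cmp eax, 9  (cmp -8,9)
jne body: taken
After step 9: eax = -8.

-8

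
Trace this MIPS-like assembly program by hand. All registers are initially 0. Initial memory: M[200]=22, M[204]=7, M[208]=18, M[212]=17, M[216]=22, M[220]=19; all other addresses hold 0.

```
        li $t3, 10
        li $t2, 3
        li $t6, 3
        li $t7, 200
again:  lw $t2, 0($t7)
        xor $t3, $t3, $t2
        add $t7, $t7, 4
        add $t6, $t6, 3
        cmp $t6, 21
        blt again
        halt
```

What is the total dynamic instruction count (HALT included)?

41

li $t3, 10 → $t3=10
li $t2, 3 → $t2=3
li $t6, 3 → $t6=3
li $t7, 200 → $t7=200
lw $t2, 0($t7) → $t2=M[200]=22
xor $t3, $t3, $t2 → $t3=10^22=28
add $t7, $t7, 4 → $t7=200+4=204
add $t6, $t6, 3 → $t6=3+3=6
cmp $t6, 21  (cmp 6,21)
blt again: taken
lw $t2, 0($t7) → $t2=M[204]=7
xor $t3, $t3, $t2 → $t3=28^7=27
add $t7, $t7, 4 → $t7=204+4=208
add $t6, $t6, 3 → $t6=6+3=9
cmp $t6, 21  (cmp 9,21)
blt again: taken
lw $t2, 0($t7) → $t2=M[208]=18
xor $t3, $t3, $t2 → $t3=27^18=9
add $t7, $t7, 4 → $t7=208+4=212
add $t6, $t6, 3 → $t6=9+3=12
cmp $t6, 21  (cmp 12,21)
blt again: taken
lw $t2, 0($t7) → $t2=M[212]=17
xor $t3, $t3, $t2 → $t3=9^17=24
add $t7, $t7, 4 → $t7=212+4=216
add $t6, $t6, 3 → $t6=12+3=15
cmp $t6, 21  (cmp 15,21)
blt again: taken
lw $t2, 0($t7) → $t2=M[216]=22
xor $t3, $t3, $t2 → $t3=24^22=14
add $t7, $t7, 4 → $t7=216+4=220
add $t6, $t6, 3 → $t6=15+3=18
cmp $t6, 21  (cmp 18,21)
blt again: taken
lw $t2, 0($t7) → $t2=M[220]=19
xor $t3, $t3, $t2 → $t3=14^19=29
add $t7, $t7, 4 → $t7=220+4=224
add $t6, $t6, 3 → $t6=18+3=21
cmp $t6, 21  (cmp 21,21)
blt again: not taken
halt.
Total executed instructions: 41.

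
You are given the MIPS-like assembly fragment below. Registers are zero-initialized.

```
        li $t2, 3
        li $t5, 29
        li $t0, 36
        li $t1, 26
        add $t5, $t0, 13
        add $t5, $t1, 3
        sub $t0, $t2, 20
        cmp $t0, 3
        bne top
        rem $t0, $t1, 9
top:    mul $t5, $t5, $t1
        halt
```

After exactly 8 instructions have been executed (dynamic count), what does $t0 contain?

-17

after li $t2, 3: $t2=3
after li $t5, 29: $t5=29
after li $t0, 36: $t0=36
after li $t1, 26: $t1=26
after add $t5, $t0, 13: $t5=36+13=49
after add $t5, $t1, 3: $t5=26+3=29
after sub $t0, $t2, 20: $t0=3-20=-17
cmp $t0, 3  (cmp -17,3)
After step 8: $t0 = -17.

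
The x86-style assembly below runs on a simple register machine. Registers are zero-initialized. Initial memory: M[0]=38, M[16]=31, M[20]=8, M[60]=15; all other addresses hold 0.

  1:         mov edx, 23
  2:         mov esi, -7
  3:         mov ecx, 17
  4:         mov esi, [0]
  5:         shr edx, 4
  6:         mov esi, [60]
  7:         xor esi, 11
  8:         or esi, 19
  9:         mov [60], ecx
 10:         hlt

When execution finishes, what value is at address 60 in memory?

17

after mov edx, 23: edx=23
after mov esi, -7: esi=-7
after mov ecx, 17: ecx=17
after mov esi, [0]: esi=M[0]=38
after shr edx, 4: edx=23>>4=1
after mov esi, [60]: esi=M[60]=15
after xor esi, 11: esi=15^11=4
after or esi, 19: esi=4|19=23
mov [60], ecx → M[60]=17
halt.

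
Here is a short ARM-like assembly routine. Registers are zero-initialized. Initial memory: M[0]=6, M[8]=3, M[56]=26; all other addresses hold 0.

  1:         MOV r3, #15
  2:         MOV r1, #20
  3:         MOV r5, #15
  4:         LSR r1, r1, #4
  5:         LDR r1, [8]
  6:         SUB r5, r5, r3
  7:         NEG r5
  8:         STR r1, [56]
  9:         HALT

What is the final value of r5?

0

MOV r3, #15 → r3=15
MOV r1, #20 → r1=20
MOV r5, #15 → r5=15
LSR r1, r1, #4 → r1=20>>4=1
LDR r1, [8] → r1=M[8]=3
SUB r5, r5, r3 → r5=15-15=0
NEG r5 → r5=-(0)=0
STR r1, [56] → M[56]=3
halt.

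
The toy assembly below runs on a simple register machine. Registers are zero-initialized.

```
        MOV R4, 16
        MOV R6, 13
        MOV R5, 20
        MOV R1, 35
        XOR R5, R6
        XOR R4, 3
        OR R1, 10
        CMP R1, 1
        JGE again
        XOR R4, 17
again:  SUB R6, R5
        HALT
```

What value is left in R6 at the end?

-12

R4=16
R6=13
R5=20
R1=35
R5=20^13=25
R4=16^3=19
R1=35|10=43
CMP R1, 1  (cmp 43,1)
JGE again: taken
R6=13-25=-12
halt.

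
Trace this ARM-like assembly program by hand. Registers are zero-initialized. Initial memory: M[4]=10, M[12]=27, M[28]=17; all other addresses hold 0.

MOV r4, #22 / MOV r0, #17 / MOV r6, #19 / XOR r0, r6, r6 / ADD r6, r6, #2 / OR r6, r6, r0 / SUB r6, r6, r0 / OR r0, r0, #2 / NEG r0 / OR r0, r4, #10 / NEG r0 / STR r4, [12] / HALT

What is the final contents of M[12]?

22

r4=22
r0=17
r6=19
r0=19^19=0
r6=19+2=21
r6=21|0=21
r6=21-0=21
r0=0|2=2
r0=-(2)=-2
r0=22|10=30
r0=-(30)=-30
STR r4, [12] → M[12]=22
halt.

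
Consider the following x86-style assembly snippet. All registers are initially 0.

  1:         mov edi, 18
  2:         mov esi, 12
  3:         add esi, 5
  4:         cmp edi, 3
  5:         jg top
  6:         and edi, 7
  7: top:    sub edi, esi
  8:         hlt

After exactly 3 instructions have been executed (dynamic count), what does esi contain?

mov edi, 18 → edi=18
mov esi, 12 → esi=12
add esi, 5 → esi=12+5=17
After step 3: esi = 17.

17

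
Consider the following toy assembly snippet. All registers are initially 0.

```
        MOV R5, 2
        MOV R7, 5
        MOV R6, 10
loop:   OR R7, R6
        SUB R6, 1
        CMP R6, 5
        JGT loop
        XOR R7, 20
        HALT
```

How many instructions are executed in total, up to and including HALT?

25

after MOV R5, 2: R5=2
after MOV R7, 5: R7=5
after MOV R6, 10: R6=10
after OR R7, R6: R7=5|10=15
after SUB R6, 1: R6=10-1=9
CMP R6, 5  (cmp 9,5)
JGT loop: taken
after OR R7, R6: R7=15|9=15
after SUB R6, 1: R6=9-1=8
CMP R6, 5  (cmp 8,5)
JGT loop: taken
after OR R7, R6: R7=15|8=15
after SUB R6, 1: R6=8-1=7
CMP R6, 5  (cmp 7,5)
JGT loop: taken
after OR R7, R6: R7=15|7=15
after SUB R6, 1: R6=7-1=6
CMP R6, 5  (cmp 6,5)
JGT loop: taken
after OR R7, R6: R7=15|6=15
after SUB R6, 1: R6=6-1=5
CMP R6, 5  (cmp 5,5)
JGT loop: not taken
after XOR R7, 20: R7=15^20=27
halt.
Total executed instructions: 25.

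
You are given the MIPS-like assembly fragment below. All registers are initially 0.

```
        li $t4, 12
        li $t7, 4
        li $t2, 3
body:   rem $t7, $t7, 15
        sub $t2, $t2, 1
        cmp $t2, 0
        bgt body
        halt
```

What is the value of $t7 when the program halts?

li $t4, 12 → $t4=12
li $t7, 4 → $t7=4
li $t2, 3 → $t2=3
rem $t7, $t7, 15 → $t7=4%15=4
sub $t2, $t2, 1 → $t2=3-1=2
cmp $t2, 0  (cmp 2,0)
bgt body: taken
rem $t7, $t7, 15 → $t7=4%15=4
sub $t2, $t2, 1 → $t2=2-1=1
cmp $t2, 0  (cmp 1,0)
bgt body: taken
rem $t7, $t7, 15 → $t7=4%15=4
sub $t2, $t2, 1 → $t2=1-1=0
cmp $t2, 0  (cmp 0,0)
bgt body: not taken
halt.

4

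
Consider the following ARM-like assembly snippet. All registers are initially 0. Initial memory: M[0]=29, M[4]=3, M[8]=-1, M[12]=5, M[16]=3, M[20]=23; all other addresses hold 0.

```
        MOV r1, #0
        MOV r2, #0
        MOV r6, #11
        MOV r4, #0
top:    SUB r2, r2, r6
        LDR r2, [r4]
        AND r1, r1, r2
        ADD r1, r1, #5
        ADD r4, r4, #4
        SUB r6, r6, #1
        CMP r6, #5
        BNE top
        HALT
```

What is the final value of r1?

12

after MOV r1, #0: r1=0
after MOV r2, #0: r2=0
after MOV r6, #11: r6=11
after MOV r4, #0: r4=0
after SUB r2, r2, r6: r2=0-11=-11
after LDR r2, [r4]: r2=M[0]=29
after AND r1, r1, r2: r1=0&29=0
after ADD r1, r1, #5: r1=0+5=5
after ADD r4, r4, #4: r4=0+4=4
after SUB r6, r6, #1: r6=11-1=10
CMP r6, #5  (cmp 10,5)
BNE top: taken
after SUB r2, r2, r6: r2=29-10=19
after LDR r2, [r4]: r2=M[4]=3
after AND r1, r1, r2: r1=5&3=1
after ADD r1, r1, #5: r1=1+5=6
after ADD r4, r4, #4: r4=4+4=8
after SUB r6, r6, #1: r6=10-1=9
CMP r6, #5  (cmp 9,5)
BNE top: taken
after SUB r2, r2, r6: r2=3-9=-6
after LDR r2, [r4]: r2=M[8]=-1
after AND r1, r1, r2: r1=6&(-1)=6
after ADD r1, r1, #5: r1=6+5=11
after ADD r4, r4, #4: r4=8+4=12
after SUB r6, r6, #1: r6=9-1=8
CMP r6, #5  (cmp 8,5)
BNE top: taken
after SUB r2, r2, r6: r2=(-1)-8=-9
after LDR r2, [r4]: r2=M[12]=5
after AND r1, r1, r2: r1=11&5=1
after ADD r1, r1, #5: r1=1+5=6
after ADD r4, r4, #4: r4=12+4=16
after SUB r6, r6, #1: r6=8-1=7
CMP r6, #5  (cmp 7,5)
BNE top: taken
after SUB r2, r2, r6: r2=5-7=-2
after LDR r2, [r4]: r2=M[16]=3
after AND r1, r1, r2: r1=6&3=2
after ADD r1, r1, #5: r1=2+5=7
after ADD r4, r4, #4: r4=16+4=20
after SUB r6, r6, #1: r6=7-1=6
CMP r6, #5  (cmp 6,5)
BNE top: taken
after SUB r2, r2, r6: r2=3-6=-3
after LDR r2, [r4]: r2=M[20]=23
after AND r1, r1, r2: r1=7&23=7
after ADD r1, r1, #5: r1=7+5=12
after ADD r4, r4, #4: r4=20+4=24
after SUB r6, r6, #1: r6=6-1=5
CMP r6, #5  (cmp 5,5)
BNE top: not taken
halt.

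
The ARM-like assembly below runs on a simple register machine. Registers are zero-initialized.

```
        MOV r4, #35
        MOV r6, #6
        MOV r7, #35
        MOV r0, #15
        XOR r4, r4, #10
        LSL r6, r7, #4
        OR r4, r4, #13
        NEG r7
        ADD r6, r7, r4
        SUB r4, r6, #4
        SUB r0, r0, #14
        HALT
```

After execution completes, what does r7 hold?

MOV r4, #35 → r4=35
MOV r6, #6 → r6=6
MOV r7, #35 → r7=35
MOV r0, #15 → r0=15
XOR r4, r4, #10 → r4=35^10=41
LSL r6, r7, #4 → r6=35<<4=560
OR r4, r4, #13 → r4=41|13=45
NEG r7 → r7=-(35)=-35
ADD r6, r7, r4 → r6=(-35)+45=10
SUB r4, r6, #4 → r4=10-4=6
SUB r0, r0, #14 → r0=15-14=1
halt.

-35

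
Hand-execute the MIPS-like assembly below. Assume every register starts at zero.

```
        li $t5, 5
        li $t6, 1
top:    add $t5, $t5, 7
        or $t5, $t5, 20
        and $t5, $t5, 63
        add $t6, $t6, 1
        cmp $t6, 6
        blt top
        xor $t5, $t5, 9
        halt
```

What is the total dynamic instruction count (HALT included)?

34

li $t5, 5 → $t5=5
li $t6, 1 → $t6=1
add $t5, $t5, 7 → $t5=5+7=12
or $t5, $t5, 20 → $t5=12|20=28
and $t5, $t5, 63 → $t5=28&63=28
add $t6, $t6, 1 → $t6=1+1=2
cmp $t6, 6  (cmp 2,6)
blt top: taken
add $t5, $t5, 7 → $t5=28+7=35
or $t5, $t5, 20 → $t5=35|20=55
and $t5, $t5, 63 → $t5=55&63=55
add $t6, $t6, 1 → $t6=2+1=3
cmp $t6, 6  (cmp 3,6)
blt top: taken
add $t5, $t5, 7 → $t5=55+7=62
or $t5, $t5, 20 → $t5=62|20=62
and $t5, $t5, 63 → $t5=62&63=62
add $t6, $t6, 1 → $t6=3+1=4
cmp $t6, 6  (cmp 4,6)
blt top: taken
add $t5, $t5, 7 → $t5=62+7=69
or $t5, $t5, 20 → $t5=69|20=85
and $t5, $t5, 63 → $t5=85&63=21
add $t6, $t6, 1 → $t6=4+1=5
cmp $t6, 6  (cmp 5,6)
blt top: taken
add $t5, $t5, 7 → $t5=21+7=28
or $t5, $t5, 20 → $t5=28|20=28
and $t5, $t5, 63 → $t5=28&63=28
add $t6, $t6, 1 → $t6=5+1=6
cmp $t6, 6  (cmp 6,6)
blt top: not taken
xor $t5, $t5, 9 → $t5=28^9=21
halt.
Total executed instructions: 34.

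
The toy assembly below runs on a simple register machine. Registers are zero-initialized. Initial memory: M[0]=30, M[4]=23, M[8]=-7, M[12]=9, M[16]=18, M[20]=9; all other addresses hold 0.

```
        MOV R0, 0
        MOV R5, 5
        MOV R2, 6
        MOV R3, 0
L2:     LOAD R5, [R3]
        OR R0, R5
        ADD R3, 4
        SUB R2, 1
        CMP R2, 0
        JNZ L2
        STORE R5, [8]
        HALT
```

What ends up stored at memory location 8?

after MOV R0, 0: R0=0
after MOV R5, 5: R5=5
after MOV R2, 6: R2=6
after MOV R3, 0: R3=0
after LOAD R5, [R3]: R5=M[0]=30
after OR R0, R5: R0=0|30=30
after ADD R3, 4: R3=0+4=4
after SUB R2, 1: R2=6-1=5
CMP R2, 0  (cmp 5,0)
JNZ L2: taken
after LOAD R5, [R3]: R5=M[4]=23
after OR R0, R5: R0=30|23=31
after ADD R3, 4: R3=4+4=8
after SUB R2, 1: R2=5-1=4
CMP R2, 0  (cmp 4,0)
JNZ L2: taken
after LOAD R5, [R3]: R5=M[8]=-7
after OR R0, R5: R0=31|(-7)=-1
after ADD R3, 4: R3=8+4=12
after SUB R2, 1: R2=4-1=3
CMP R2, 0  (cmp 3,0)
JNZ L2: taken
after LOAD R5, [R3]: R5=M[12]=9
after OR R0, R5: R0=(-1)|9=-1
after ADD R3, 4: R3=12+4=16
after SUB R2, 1: R2=3-1=2
CMP R2, 0  (cmp 2,0)
JNZ L2: taken
after LOAD R5, [R3]: R5=M[16]=18
after OR R0, R5: R0=(-1)|18=-1
after ADD R3, 4: R3=16+4=20
after SUB R2, 1: R2=2-1=1
CMP R2, 0  (cmp 1,0)
JNZ L2: taken
after LOAD R5, [R3]: R5=M[20]=9
after OR R0, R5: R0=(-1)|9=-1
after ADD R3, 4: R3=20+4=24
after SUB R2, 1: R2=1-1=0
CMP R2, 0  (cmp 0,0)
JNZ L2: not taken
STORE R5, [8] → M[8]=9
halt.

9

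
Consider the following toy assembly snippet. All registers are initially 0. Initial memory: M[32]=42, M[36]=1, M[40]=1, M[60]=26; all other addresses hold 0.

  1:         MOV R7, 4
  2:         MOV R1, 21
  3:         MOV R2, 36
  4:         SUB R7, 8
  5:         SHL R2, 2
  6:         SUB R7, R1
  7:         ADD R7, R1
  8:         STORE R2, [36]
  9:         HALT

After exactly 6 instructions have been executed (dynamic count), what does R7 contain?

R7=4
R1=21
R2=36
R7=4-8=-4
R2=36<<2=144
R7=(-4)-21=-25
After step 6: R7 = -25.

-25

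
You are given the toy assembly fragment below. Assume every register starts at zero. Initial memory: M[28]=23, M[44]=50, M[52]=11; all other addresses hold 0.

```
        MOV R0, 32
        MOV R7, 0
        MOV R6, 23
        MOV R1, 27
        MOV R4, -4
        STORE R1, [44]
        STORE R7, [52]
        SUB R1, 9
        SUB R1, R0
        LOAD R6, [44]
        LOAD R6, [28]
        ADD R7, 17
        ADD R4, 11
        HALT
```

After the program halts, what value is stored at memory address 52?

0

MOV R0, 32 → R0=32
MOV R7, 0 → R7=0
MOV R6, 23 → R6=23
MOV R1, 27 → R1=27
MOV R4, -4 → R4=-4
STORE R1, [44] → M[44]=27
STORE R7, [52] → M[52]=0
SUB R1, 9 → R1=27-9=18
SUB R1, R0 → R1=18-32=-14
LOAD R6, [44] → R6=M[44]=27
LOAD R6, [28] → R6=M[28]=23
ADD R7, 17 → R7=0+17=17
ADD R4, 11 → R4=(-4)+11=7
halt.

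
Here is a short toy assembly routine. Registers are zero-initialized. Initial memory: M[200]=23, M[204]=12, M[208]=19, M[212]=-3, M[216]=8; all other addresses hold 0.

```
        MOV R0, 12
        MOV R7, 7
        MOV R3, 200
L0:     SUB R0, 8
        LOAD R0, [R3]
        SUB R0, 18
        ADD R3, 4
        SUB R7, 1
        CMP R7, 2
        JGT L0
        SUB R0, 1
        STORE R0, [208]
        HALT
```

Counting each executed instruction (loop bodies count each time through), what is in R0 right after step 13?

-6

R0=12
R7=7
R3=200
R0=12-8=4
R0=M[200]=23
R0=23-18=5
R3=200+4=204
R7=7-1=6
CMP R7, 2  (cmp 6,2)
JGT L0: taken
R0=5-8=-3
R0=M[204]=12
R0=12-18=-6
After step 13: R0 = -6.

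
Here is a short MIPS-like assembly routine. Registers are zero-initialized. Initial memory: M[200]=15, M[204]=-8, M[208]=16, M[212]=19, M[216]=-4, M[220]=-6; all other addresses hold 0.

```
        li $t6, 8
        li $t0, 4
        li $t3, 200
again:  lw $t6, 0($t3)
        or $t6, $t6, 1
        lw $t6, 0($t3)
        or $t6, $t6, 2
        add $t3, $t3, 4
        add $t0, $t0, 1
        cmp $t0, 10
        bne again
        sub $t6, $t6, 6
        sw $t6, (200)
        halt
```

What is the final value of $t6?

-12

$t6=8
$t0=4
$t3=200
$t6=M[200]=15
$t6=15|1=15
$t6=M[200]=15
$t6=15|2=15
$t3=200+4=204
$t0=4+1=5
cmp $t0, 10  (cmp 5,10)
bne again: taken
$t6=M[204]=-8
$t6=(-8)|1=-7
$t6=M[204]=-8
$t6=(-8)|2=-6
$t3=204+4=208
$t0=5+1=6
cmp $t0, 10  (cmp 6,10)
bne again: taken
$t6=M[208]=16
$t6=16|1=17
$t6=M[208]=16
$t6=16|2=18
$t3=208+4=212
$t0=6+1=7
cmp $t0, 10  (cmp 7,10)
bne again: taken
$t6=M[212]=19
$t6=19|1=19
$t6=M[212]=19
$t6=19|2=19
$t3=212+4=216
$t0=7+1=8
cmp $t0, 10  (cmp 8,10)
bne again: taken
$t6=M[216]=-4
$t6=(-4)|1=-3
$t6=M[216]=-4
$t6=(-4)|2=-2
$t3=216+4=220
$t0=8+1=9
cmp $t0, 10  (cmp 9,10)
bne again: taken
$t6=M[220]=-6
$t6=(-6)|1=-5
$t6=M[220]=-6
$t6=(-6)|2=-6
$t3=220+4=224
$t0=9+1=10
cmp $t0, 10  (cmp 10,10)
bne again: not taken
$t6=(-6)-6=-12
sw $t6, (200) → M[200]=-12
halt.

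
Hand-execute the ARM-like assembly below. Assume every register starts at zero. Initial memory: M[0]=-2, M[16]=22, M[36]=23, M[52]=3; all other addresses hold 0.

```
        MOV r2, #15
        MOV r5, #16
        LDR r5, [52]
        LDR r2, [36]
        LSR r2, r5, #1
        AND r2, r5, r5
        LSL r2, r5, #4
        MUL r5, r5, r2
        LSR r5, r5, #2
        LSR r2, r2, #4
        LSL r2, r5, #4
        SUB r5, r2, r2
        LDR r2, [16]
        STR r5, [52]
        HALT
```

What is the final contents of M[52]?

0

r2=15
r5=16
r5=M[52]=3
r2=M[36]=23
r2=3>>1=1
r2=3&3=3
r2=3<<4=48
r5=3*48=144
r5=144>>2=36
r2=48>>4=3
r2=36<<4=576
r5=576-576=0
r2=M[16]=22
STR r5, [52] → M[52]=0
halt.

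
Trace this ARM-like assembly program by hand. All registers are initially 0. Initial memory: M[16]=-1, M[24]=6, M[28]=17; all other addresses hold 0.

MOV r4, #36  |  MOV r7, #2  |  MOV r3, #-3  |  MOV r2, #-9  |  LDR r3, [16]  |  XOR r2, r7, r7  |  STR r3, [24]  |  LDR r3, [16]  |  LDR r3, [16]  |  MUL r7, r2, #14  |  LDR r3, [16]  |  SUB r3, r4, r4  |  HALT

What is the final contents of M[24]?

-1

r4=36
r7=2
r3=-3
r2=-9
r3=M[16]=-1
r2=2^2=0
STR r3, [24] → M[24]=-1
r3=M[16]=-1
r3=M[16]=-1
r7=0*14=0
r3=M[16]=-1
r3=36-36=0
halt.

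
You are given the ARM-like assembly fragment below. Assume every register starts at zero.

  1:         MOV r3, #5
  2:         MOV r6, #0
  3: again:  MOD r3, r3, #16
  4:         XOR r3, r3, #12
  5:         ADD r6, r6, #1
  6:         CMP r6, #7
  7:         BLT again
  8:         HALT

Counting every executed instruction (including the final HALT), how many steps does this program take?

38

MOV r3, #5 → r3=5
MOV r6, #0 → r6=0
MOD r3, r3, #16 → r3=5%16=5
XOR r3, r3, #12 → r3=5^12=9
ADD r6, r6, #1 → r6=0+1=1
CMP r6, #7  (cmp 1,7)
BLT again: taken
MOD r3, r3, #16 → r3=9%16=9
XOR r3, r3, #12 → r3=9^12=5
ADD r6, r6, #1 → r6=1+1=2
CMP r6, #7  (cmp 2,7)
BLT again: taken
MOD r3, r3, #16 → r3=5%16=5
XOR r3, r3, #12 → r3=5^12=9
ADD r6, r6, #1 → r6=2+1=3
CMP r6, #7  (cmp 3,7)
BLT again: taken
MOD r3, r3, #16 → r3=9%16=9
XOR r3, r3, #12 → r3=9^12=5
ADD r6, r6, #1 → r6=3+1=4
CMP r6, #7  (cmp 4,7)
BLT again: taken
MOD r3, r3, #16 → r3=5%16=5
XOR r3, r3, #12 → r3=5^12=9
ADD r6, r6, #1 → r6=4+1=5
CMP r6, #7  (cmp 5,7)
BLT again: taken
MOD r3, r3, #16 → r3=9%16=9
XOR r3, r3, #12 → r3=9^12=5
ADD r6, r6, #1 → r6=5+1=6
CMP r6, #7  (cmp 6,7)
BLT again: taken
MOD r3, r3, #16 → r3=5%16=5
XOR r3, r3, #12 → r3=5^12=9
ADD r6, r6, #1 → r6=6+1=7
CMP r6, #7  (cmp 7,7)
BLT again: not taken
halt.
Total executed instructions: 38.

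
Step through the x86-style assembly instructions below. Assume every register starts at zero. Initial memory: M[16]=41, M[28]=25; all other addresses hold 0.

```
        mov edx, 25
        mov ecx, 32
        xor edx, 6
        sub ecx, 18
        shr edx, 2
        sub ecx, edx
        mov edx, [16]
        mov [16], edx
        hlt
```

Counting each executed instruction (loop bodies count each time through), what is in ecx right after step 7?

after mov edx, 25: edx=25
after mov ecx, 32: ecx=32
after xor edx, 6: edx=25^6=31
after sub ecx, 18: ecx=32-18=14
after shr edx, 2: edx=31>>2=7
after sub ecx, edx: ecx=14-7=7
after mov edx, [16]: edx=M[16]=41
After step 7: ecx = 7.

7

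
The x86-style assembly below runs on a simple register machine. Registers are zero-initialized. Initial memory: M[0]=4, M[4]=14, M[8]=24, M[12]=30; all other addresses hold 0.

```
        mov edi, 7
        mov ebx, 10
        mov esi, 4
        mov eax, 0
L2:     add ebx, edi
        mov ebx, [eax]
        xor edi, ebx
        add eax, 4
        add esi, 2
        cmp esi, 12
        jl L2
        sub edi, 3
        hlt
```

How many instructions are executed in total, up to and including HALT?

34

edi=7
ebx=10
esi=4
eax=0
ebx=10+7=17
ebx=M[0]=4
edi=7^4=3
eax=0+4=4
esi=4+2=6
cmp esi, 12  (cmp 6,12)
jl L2: taken
ebx=4+3=7
ebx=M[4]=14
edi=3^14=13
eax=4+4=8
esi=6+2=8
cmp esi, 12  (cmp 8,12)
jl L2: taken
ebx=14+13=27
ebx=M[8]=24
edi=13^24=21
eax=8+4=12
esi=8+2=10
cmp esi, 12  (cmp 10,12)
jl L2: taken
ebx=24+21=45
ebx=M[12]=30
edi=21^30=11
eax=12+4=16
esi=10+2=12
cmp esi, 12  (cmp 12,12)
jl L2: not taken
edi=11-3=8
halt.
Total executed instructions: 34.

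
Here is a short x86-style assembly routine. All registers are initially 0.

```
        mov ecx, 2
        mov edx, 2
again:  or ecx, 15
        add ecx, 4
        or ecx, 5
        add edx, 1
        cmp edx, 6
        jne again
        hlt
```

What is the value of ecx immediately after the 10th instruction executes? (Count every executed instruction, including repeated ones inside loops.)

35

mov ecx, 2 → ecx=2
mov edx, 2 → edx=2
or ecx, 15 → ecx=2|15=15
add ecx, 4 → ecx=15+4=19
or ecx, 5 → ecx=19|5=23
add edx, 1 → edx=2+1=3
cmp edx, 6  (cmp 3,6)
jne again: taken
or ecx, 15 → ecx=23|15=31
add ecx, 4 → ecx=31+4=35
After step 10: ecx = 35.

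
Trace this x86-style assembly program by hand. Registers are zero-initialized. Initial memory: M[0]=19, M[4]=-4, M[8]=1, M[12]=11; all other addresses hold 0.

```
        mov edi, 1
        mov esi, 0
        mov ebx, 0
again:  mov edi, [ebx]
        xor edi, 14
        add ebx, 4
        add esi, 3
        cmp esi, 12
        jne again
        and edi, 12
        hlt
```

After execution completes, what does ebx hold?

16

mov edi, 1 → edi=1
mov esi, 0 → esi=0
mov ebx, 0 → ebx=0
mov edi, [ebx] → edi=M[0]=19
xor edi, 14 → edi=19^14=29
add ebx, 4 → ebx=0+4=4
add esi, 3 → esi=0+3=3
cmp esi, 12  (cmp 3,12)
jne again: taken
mov edi, [ebx] → edi=M[4]=-4
xor edi, 14 → edi=(-4)^14=-14
add ebx, 4 → ebx=4+4=8
add esi, 3 → esi=3+3=6
cmp esi, 12  (cmp 6,12)
jne again: taken
mov edi, [ebx] → edi=M[8]=1
xor edi, 14 → edi=1^14=15
add ebx, 4 → ebx=8+4=12
add esi, 3 → esi=6+3=9
cmp esi, 12  (cmp 9,12)
jne again: taken
mov edi, [ebx] → edi=M[12]=11
xor edi, 14 → edi=11^14=5
add ebx, 4 → ebx=12+4=16
add esi, 3 → esi=9+3=12
cmp esi, 12  (cmp 12,12)
jne again: not taken
and edi, 12 → edi=5&12=4
halt.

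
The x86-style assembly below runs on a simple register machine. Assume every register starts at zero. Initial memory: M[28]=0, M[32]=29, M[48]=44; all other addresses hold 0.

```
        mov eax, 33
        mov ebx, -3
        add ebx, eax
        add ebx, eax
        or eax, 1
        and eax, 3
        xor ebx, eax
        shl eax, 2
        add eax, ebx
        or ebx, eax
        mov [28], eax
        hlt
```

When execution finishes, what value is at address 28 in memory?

after mov eax, 33: eax=33
after mov ebx, -3: ebx=-3
after add ebx, eax: ebx=(-3)+33=30
after add ebx, eax: ebx=30+33=63
after or eax, 1: eax=33|1=33
after and eax, 3: eax=33&3=1
after xor ebx, eax: ebx=63^1=62
after shl eax, 2: eax=1<<2=4
after add eax, ebx: eax=4+62=66
after or ebx, eax: ebx=62|66=126
mov [28], eax → M[28]=66
halt.

66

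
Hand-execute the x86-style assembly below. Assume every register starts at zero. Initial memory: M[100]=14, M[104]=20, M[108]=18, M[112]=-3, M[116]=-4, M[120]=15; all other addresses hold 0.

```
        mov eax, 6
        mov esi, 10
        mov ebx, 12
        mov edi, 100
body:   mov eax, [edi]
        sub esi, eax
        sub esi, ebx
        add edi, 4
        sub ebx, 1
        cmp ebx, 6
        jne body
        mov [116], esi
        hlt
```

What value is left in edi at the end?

eax=6
esi=10
ebx=12
edi=100
eax=M[100]=14
esi=10-14=-4
esi=(-4)-12=-16
edi=100+4=104
ebx=12-1=11
cmp ebx, 6  (cmp 11,6)
jne body: taken
eax=M[104]=20
esi=(-16)-20=-36
esi=(-36)-11=-47
edi=104+4=108
ebx=11-1=10
cmp ebx, 6  (cmp 10,6)
jne body: taken
eax=M[108]=18
esi=(-47)-18=-65
esi=(-65)-10=-75
edi=108+4=112
ebx=10-1=9
cmp ebx, 6  (cmp 9,6)
jne body: taken
eax=M[112]=-3
esi=(-75)-(-3)=-72
esi=(-72)-9=-81
edi=112+4=116
ebx=9-1=8
cmp ebx, 6  (cmp 8,6)
jne body: taken
eax=M[116]=-4
esi=(-81)-(-4)=-77
esi=(-77)-8=-85
edi=116+4=120
ebx=8-1=7
cmp ebx, 6  (cmp 7,6)
jne body: taken
eax=M[120]=15
esi=(-85)-15=-100
esi=(-100)-7=-107
edi=120+4=124
ebx=7-1=6
cmp ebx, 6  (cmp 6,6)
jne body: not taken
mov [116], esi → M[116]=-107
halt.

124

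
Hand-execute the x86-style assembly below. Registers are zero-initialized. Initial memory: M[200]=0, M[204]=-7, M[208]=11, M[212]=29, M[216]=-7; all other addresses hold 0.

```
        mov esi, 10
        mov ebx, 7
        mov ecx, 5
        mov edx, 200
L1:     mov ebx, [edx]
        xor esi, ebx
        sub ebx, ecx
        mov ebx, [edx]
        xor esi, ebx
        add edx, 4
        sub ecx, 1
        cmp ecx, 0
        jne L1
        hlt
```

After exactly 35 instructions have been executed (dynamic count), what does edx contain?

212

after mov esi, 10: esi=10
after mov ebx, 7: ebx=7
after mov ecx, 5: ecx=5
after mov edx, 200: edx=200
after mov ebx, [edx]: ebx=M[200]=0
after xor esi, ebx: esi=10^0=10
after sub ebx, ecx: ebx=0-5=-5
after mov ebx, [edx]: ebx=M[200]=0
after xor esi, ebx: esi=10^0=10
after add edx, 4: edx=200+4=204
after sub ecx, 1: ecx=5-1=4
cmp ecx, 0  (cmp 4,0)
jne L1: taken
after mov ebx, [edx]: ebx=M[204]=-7
after xor esi, ebx: esi=10^(-7)=-13
after sub ebx, ecx: ebx=(-7)-4=-11
after mov ebx, [edx]: ebx=M[204]=-7
after xor esi, ebx: esi=(-13)^(-7)=10
after add edx, 4: edx=204+4=208
after sub ecx, 1: ecx=4-1=3
cmp ecx, 0  (cmp 3,0)
jne L1: taken
after mov ebx, [edx]: ebx=M[208]=11
after xor esi, ebx: esi=10^11=1
after sub ebx, ecx: ebx=11-3=8
after mov ebx, [edx]: ebx=M[208]=11
after xor esi, ebx: esi=1^11=10
after add edx, 4: edx=208+4=212
after sub ecx, 1: ecx=3-1=2
cmp ecx, 0  (cmp 2,0)
jne L1: taken
after mov ebx, [edx]: ebx=M[212]=29
after xor esi, ebx: esi=10^29=23
after sub ebx, ecx: ebx=29-2=27
after mov ebx, [edx]: ebx=M[212]=29
After step 35: edx = 212.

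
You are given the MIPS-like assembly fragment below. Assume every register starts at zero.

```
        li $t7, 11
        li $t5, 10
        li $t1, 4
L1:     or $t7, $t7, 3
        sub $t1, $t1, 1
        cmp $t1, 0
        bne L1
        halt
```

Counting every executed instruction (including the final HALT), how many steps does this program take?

20

li $t7, 11 → $t7=11
li $t5, 10 → $t5=10
li $t1, 4 → $t1=4
or $t7, $t7, 3 → $t7=11|3=11
sub $t1, $t1, 1 → $t1=4-1=3
cmp $t1, 0  (cmp 3,0)
bne L1: taken
or $t7, $t7, 3 → $t7=11|3=11
sub $t1, $t1, 1 → $t1=3-1=2
cmp $t1, 0  (cmp 2,0)
bne L1: taken
or $t7, $t7, 3 → $t7=11|3=11
sub $t1, $t1, 1 → $t1=2-1=1
cmp $t1, 0  (cmp 1,0)
bne L1: taken
or $t7, $t7, 3 → $t7=11|3=11
sub $t1, $t1, 1 → $t1=1-1=0
cmp $t1, 0  (cmp 0,0)
bne L1: not taken
halt.
Total executed instructions: 20.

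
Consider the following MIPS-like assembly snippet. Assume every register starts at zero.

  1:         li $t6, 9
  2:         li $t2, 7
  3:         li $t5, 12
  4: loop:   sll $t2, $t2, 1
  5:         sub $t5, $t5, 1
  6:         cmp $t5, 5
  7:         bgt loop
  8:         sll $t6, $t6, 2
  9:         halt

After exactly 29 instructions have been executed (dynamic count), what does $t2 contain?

$t6=9
$t2=7
$t5=12
$t2=7<<1=14
$t5=12-1=11
cmp $t5, 5  (cmp 11,5)
bgt loop: taken
$t2=14<<1=28
$t5=11-1=10
cmp $t5, 5  (cmp 10,5)
bgt loop: taken
$t2=28<<1=56
$t5=10-1=9
cmp $t5, 5  (cmp 9,5)
bgt loop: taken
$t2=56<<1=112
$t5=9-1=8
cmp $t5, 5  (cmp 8,5)
bgt loop: taken
$t2=112<<1=224
$t5=8-1=7
cmp $t5, 5  (cmp 7,5)
bgt loop: taken
$t2=224<<1=448
$t5=7-1=6
cmp $t5, 5  (cmp 6,5)
bgt loop: taken
$t2=448<<1=896
$t5=6-1=5
After step 29: $t2 = 896.

896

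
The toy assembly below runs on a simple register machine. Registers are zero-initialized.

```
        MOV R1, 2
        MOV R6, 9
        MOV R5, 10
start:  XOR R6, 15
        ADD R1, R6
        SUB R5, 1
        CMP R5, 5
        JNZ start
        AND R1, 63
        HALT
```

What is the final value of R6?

6

MOV R1, 2 → R1=2
MOV R6, 9 → R6=9
MOV R5, 10 → R5=10
XOR R6, 15 → R6=9^15=6
ADD R1, R6 → R1=2+6=8
SUB R5, 1 → R5=10-1=9
CMP R5, 5  (cmp 9,5)
JNZ start: taken
XOR R6, 15 → R6=6^15=9
ADD R1, R6 → R1=8+9=17
SUB R5, 1 → R5=9-1=8
CMP R5, 5  (cmp 8,5)
JNZ start: taken
XOR R6, 15 → R6=9^15=6
ADD R1, R6 → R1=17+6=23
SUB R5, 1 → R5=8-1=7
CMP R5, 5  (cmp 7,5)
JNZ start: taken
XOR R6, 15 → R6=6^15=9
ADD R1, R6 → R1=23+9=32
SUB R5, 1 → R5=7-1=6
CMP R5, 5  (cmp 6,5)
JNZ start: taken
XOR R6, 15 → R6=9^15=6
ADD R1, R6 → R1=32+6=38
SUB R5, 1 → R5=6-1=5
CMP R5, 5  (cmp 5,5)
JNZ start: not taken
AND R1, 63 → R1=38&63=38
halt.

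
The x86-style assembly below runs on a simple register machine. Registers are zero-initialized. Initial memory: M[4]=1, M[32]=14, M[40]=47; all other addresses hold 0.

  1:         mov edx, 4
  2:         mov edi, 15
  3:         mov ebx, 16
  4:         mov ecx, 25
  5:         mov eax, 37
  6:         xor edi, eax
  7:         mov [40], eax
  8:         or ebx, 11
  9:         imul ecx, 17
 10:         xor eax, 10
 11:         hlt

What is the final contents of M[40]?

37

edx=4
edi=15
ebx=16
ecx=25
eax=37
edi=15^37=42
mov [40], eax → M[40]=37
ebx=16|11=27
ecx=25*17=425
eax=37^10=47
halt.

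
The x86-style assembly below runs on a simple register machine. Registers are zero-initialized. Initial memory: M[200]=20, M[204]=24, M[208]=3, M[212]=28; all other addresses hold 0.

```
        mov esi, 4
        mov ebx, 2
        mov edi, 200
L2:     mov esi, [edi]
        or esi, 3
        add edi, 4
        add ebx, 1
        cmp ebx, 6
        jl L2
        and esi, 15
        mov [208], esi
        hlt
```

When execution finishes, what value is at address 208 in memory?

15

mov esi, 4 → esi=4
mov ebx, 2 → ebx=2
mov edi, 200 → edi=200
mov esi, [edi] → esi=M[200]=20
or esi, 3 → esi=20|3=23
add edi, 4 → edi=200+4=204
add ebx, 1 → ebx=2+1=3
cmp ebx, 6  (cmp 3,6)
jl L2: taken
mov esi, [edi] → esi=M[204]=24
or esi, 3 → esi=24|3=27
add edi, 4 → edi=204+4=208
add ebx, 1 → ebx=3+1=4
cmp ebx, 6  (cmp 4,6)
jl L2: taken
mov esi, [edi] → esi=M[208]=3
or esi, 3 → esi=3|3=3
add edi, 4 → edi=208+4=212
add ebx, 1 → ebx=4+1=5
cmp ebx, 6  (cmp 5,6)
jl L2: taken
mov esi, [edi] → esi=M[212]=28
or esi, 3 → esi=28|3=31
add edi, 4 → edi=212+4=216
add ebx, 1 → ebx=5+1=6
cmp ebx, 6  (cmp 6,6)
jl L2: not taken
and esi, 15 → esi=31&15=15
mov [208], esi → M[208]=15
halt.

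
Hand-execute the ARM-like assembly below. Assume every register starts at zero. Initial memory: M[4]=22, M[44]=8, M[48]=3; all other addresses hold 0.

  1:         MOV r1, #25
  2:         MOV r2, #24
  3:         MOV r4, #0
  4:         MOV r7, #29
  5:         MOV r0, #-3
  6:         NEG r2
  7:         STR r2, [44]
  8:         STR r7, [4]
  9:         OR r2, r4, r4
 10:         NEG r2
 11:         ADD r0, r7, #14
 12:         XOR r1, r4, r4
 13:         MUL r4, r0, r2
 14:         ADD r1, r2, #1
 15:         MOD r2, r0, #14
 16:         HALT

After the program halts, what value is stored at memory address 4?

29

r1=25
r2=24
r4=0
r7=29
r0=-3
r2=-(24)=-24
STR r2, [44] → M[44]=-24
STR r7, [4] → M[4]=29
r2=0|0=0
r2=-(0)=0
r0=29+14=43
r1=0^0=0
r4=43*0=0
r1=0+1=1
r2=43%14=1
halt.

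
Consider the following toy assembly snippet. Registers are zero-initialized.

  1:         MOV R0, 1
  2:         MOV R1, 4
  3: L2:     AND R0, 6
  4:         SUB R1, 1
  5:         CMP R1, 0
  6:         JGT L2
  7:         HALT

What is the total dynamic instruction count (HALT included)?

19

after MOV R0, 1: R0=1
after MOV R1, 4: R1=4
after AND R0, 6: R0=1&6=0
after SUB R1, 1: R1=4-1=3
CMP R1, 0  (cmp 3,0)
JGT L2: taken
after AND R0, 6: R0=0&6=0
after SUB R1, 1: R1=3-1=2
CMP R1, 0  (cmp 2,0)
JGT L2: taken
after AND R0, 6: R0=0&6=0
after SUB R1, 1: R1=2-1=1
CMP R1, 0  (cmp 1,0)
JGT L2: taken
after AND R0, 6: R0=0&6=0
after SUB R1, 1: R1=1-1=0
CMP R1, 0  (cmp 0,0)
JGT L2: not taken
halt.
Total executed instructions: 19.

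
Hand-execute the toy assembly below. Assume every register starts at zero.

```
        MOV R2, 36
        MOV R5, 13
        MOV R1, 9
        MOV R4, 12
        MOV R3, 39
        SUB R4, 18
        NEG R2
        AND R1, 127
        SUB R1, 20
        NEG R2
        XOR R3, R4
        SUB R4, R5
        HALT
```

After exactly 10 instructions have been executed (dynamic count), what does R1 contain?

R2=36
R5=13
R1=9
R4=12
R3=39
R4=12-18=-6
R2=-(36)=-36
R1=9&127=9
R1=9-20=-11
R2=-(-36)=36
After step 10: R1 = -11.

-11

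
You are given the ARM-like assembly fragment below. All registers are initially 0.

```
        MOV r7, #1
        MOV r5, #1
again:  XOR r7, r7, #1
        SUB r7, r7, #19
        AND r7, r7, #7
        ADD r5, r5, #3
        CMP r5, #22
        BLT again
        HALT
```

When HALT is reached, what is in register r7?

after MOV r7, #1: r7=1
after MOV r5, #1: r5=1
after XOR r7, r7, #1: r7=1^1=0
after SUB r7, r7, #19: r7=0-19=-19
after AND r7, r7, #7: r7=(-19)&7=5
after ADD r5, r5, #3: r5=1+3=4
CMP r5, #22  (cmp 4,22)
BLT again: taken
after XOR r7, r7, #1: r7=5^1=4
after SUB r7, r7, #19: r7=4-19=-15
after AND r7, r7, #7: r7=(-15)&7=1
after ADD r5, r5, #3: r5=4+3=7
CMP r5, #22  (cmp 7,22)
BLT again: taken
after XOR r7, r7, #1: r7=1^1=0
after SUB r7, r7, #19: r7=0-19=-19
after AND r7, r7, #7: r7=(-19)&7=5
after ADD r5, r5, #3: r5=7+3=10
CMP r5, #22  (cmp 10,22)
BLT again: taken
after XOR r7, r7, #1: r7=5^1=4
after SUB r7, r7, #19: r7=4-19=-15
after AND r7, r7, #7: r7=(-15)&7=1
after ADD r5, r5, #3: r5=10+3=13
CMP r5, #22  (cmp 13,22)
BLT again: taken
after XOR r7, r7, #1: r7=1^1=0
after SUB r7, r7, #19: r7=0-19=-19
after AND r7, r7, #7: r7=(-19)&7=5
after ADD r5, r5, #3: r5=13+3=16
CMP r5, #22  (cmp 16,22)
BLT again: taken
after XOR r7, r7, #1: r7=5^1=4
after SUB r7, r7, #19: r7=4-19=-15
after AND r7, r7, #7: r7=(-15)&7=1
after ADD r5, r5, #3: r5=16+3=19
CMP r5, #22  (cmp 19,22)
BLT again: taken
after XOR r7, r7, #1: r7=1^1=0
after SUB r7, r7, #19: r7=0-19=-19
after AND r7, r7, #7: r7=(-19)&7=5
after ADD r5, r5, #3: r5=19+3=22
CMP r5, #22  (cmp 22,22)
BLT again: not taken
halt.

5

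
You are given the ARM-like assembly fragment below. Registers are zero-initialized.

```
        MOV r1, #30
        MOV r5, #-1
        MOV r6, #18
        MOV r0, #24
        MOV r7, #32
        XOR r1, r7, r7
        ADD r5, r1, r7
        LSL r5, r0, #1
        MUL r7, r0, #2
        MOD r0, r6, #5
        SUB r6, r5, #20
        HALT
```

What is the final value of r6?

28

MOV r1, #30 → r1=30
MOV r5, #-1 → r5=-1
MOV r6, #18 → r6=18
MOV r0, #24 → r0=24
MOV r7, #32 → r7=32
XOR r1, r7, r7 → r1=32^32=0
ADD r5, r1, r7 → r5=0+32=32
LSL r5, r0, #1 → r5=24<<1=48
MUL r7, r0, #2 → r7=24*2=48
MOD r0, r6, #5 → r0=18%5=3
SUB r6, r5, #20 → r6=48-20=28
halt.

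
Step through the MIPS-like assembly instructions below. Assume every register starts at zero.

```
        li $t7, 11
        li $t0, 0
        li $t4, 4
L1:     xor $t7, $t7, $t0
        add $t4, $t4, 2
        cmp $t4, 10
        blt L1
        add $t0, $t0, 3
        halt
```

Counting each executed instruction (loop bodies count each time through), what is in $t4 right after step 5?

6

$t7=11
$t0=0
$t4=4
$t7=11^0=11
$t4=4+2=6
After step 5: $t4 = 6.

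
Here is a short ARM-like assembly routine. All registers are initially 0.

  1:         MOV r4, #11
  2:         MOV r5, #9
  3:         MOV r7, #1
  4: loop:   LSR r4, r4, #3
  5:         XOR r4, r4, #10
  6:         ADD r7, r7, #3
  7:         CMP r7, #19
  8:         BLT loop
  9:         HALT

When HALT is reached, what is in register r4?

r4=11
r5=9
r7=1
r4=11>>3=1
r4=1^10=11
r7=1+3=4
CMP r7, #19  (cmp 4,19)
BLT loop: taken
r4=11>>3=1
r4=1^10=11
r7=4+3=7
CMP r7, #19  (cmp 7,19)
BLT loop: taken
r4=11>>3=1
r4=1^10=11
r7=7+3=10
CMP r7, #19  (cmp 10,19)
BLT loop: taken
r4=11>>3=1
r4=1^10=11
r7=10+3=13
CMP r7, #19  (cmp 13,19)
BLT loop: taken
r4=11>>3=1
r4=1^10=11
r7=13+3=16
CMP r7, #19  (cmp 16,19)
BLT loop: taken
r4=11>>3=1
r4=1^10=11
r7=16+3=19
CMP r7, #19  (cmp 19,19)
BLT loop: not taken
halt.

11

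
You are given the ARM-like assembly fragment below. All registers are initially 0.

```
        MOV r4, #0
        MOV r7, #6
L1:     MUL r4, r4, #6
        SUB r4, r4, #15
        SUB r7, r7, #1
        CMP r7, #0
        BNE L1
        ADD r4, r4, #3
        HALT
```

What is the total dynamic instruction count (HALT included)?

34

MOV r4, #0 → r4=0
MOV r7, #6 → r7=6
MUL r4, r4, #6 → r4=0*6=0
SUB r4, r4, #15 → r4=0-15=-15
SUB r7, r7, #1 → r7=6-1=5
CMP r7, #0  (cmp 5,0)
BNE L1: taken
MUL r4, r4, #6 → r4=(-15)*6=-90
SUB r4, r4, #15 → r4=(-90)-15=-105
SUB r7, r7, #1 → r7=5-1=4
CMP r7, #0  (cmp 4,0)
BNE L1: taken
MUL r4, r4, #6 → r4=(-105)*6=-630
SUB r4, r4, #15 → r4=(-630)-15=-645
SUB r7, r7, #1 → r7=4-1=3
CMP r7, #0  (cmp 3,0)
BNE L1: taken
MUL r4, r4, #6 → r4=(-645)*6=-3870
SUB r4, r4, #15 → r4=(-3870)-15=-3885
SUB r7, r7, #1 → r7=3-1=2
CMP r7, #0  (cmp 2,0)
BNE L1: taken
MUL r4, r4, #6 → r4=(-3885)*6=-23310
SUB r4, r4, #15 → r4=(-23310)-15=-23325
SUB r7, r7, #1 → r7=2-1=1
CMP r7, #0  (cmp 1,0)
BNE L1: taken
MUL r4, r4, #6 → r4=(-23325)*6=-139950
SUB r4, r4, #15 → r4=(-139950)-15=-139965
SUB r7, r7, #1 → r7=1-1=0
CMP r7, #0  (cmp 0,0)
BNE L1: not taken
ADD r4, r4, #3 → r4=(-139965)+3=-139962
halt.
Total executed instructions: 34.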